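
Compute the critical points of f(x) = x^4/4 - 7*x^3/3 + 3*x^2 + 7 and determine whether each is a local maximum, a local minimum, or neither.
f'(x) = x*(x^2 - 7*x + 6)

Solve f'(x) = 0:
  Factor: x^3 - 7*x^2 + 6*x = x*(x - 6)*(x - 1) = 0.
  ⇒ x = 0, 1, 6

f''(x) = 3*x^2 - 14*x + 6
Second-derivative test at each critical point:
  f''(0) = 6 > 0 → local minimum
  f''(1) = -5 < 0 → local maximum
  f''(6) = 30 > 0 → local minimum

Critical points: x = 0 (local minimum); x = 1 (local maximum); x = 6 (local minimum)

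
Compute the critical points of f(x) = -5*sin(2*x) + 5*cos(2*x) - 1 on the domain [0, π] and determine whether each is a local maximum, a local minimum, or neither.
f'(x) = -10*sqrt(2)*sin(2*x + pi/4)

Solve f'(x) = 0 on [0, π]:
  f'(x) = 0 ⇔ -5*cos(2*x) = 5*sin(2*x) ⇔ tan(2*x) = -1, i.e. 2*x = arctan(-1) + nπ; keep the solutions lying in [0, π].
  ⇒ x = 3*pi/8 ≈ 1.1781, 7*pi/8 ≈ 2.7489

f''(x) = -20*sqrt(2)*cos(2*x + pi/4)
Second-derivative test at each critical point:
  f''(1.1781) = 28.2843 > 0 → local minimum
  f''(2.7489) = -28.2843 < 0 → local maximum

Critical points: x = 3*pi/8 ≈ 1.1781 (local minimum); x = 7*pi/8 ≈ 2.7489 (local maximum)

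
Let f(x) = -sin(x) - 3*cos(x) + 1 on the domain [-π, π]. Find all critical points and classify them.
f'(x) = 3*sin(x) - cos(x)

Solve f'(x) = 0 on [-π, π]:
  f'(x) = 0 ⇔ -cos(x) = -3*sin(x) ⇔ tan(x) = 1/3, i.e. x = arctan(1/3) + nπ; keep the solutions lying in [-π, π].
  ⇒ x = -pi + atan(1/3) ≈ -2.8198, atan(1/3) ≈ 0.3218

f''(x) = sin(x) + 3*cos(x)
Second-derivative test at each critical point:
  f''(-2.8198) = -3.1623 < 0 → local maximum
  f''(0.3218) = 3.1623 > 0 → local minimum

Critical points: x = -pi + atan(1/3) ≈ -2.8198 (local maximum); x = atan(1/3) ≈ 0.3218 (local minimum)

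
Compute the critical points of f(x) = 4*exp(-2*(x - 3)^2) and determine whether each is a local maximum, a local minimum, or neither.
f'(x) = 16*(3 - x)*exp(-2*(x - 3)^2)

Solve f'(x) = 0:
  f'(x) = (48 - 16*x)·exp(-2*(x - 3)^2) and exp(-2*(x - 3)^2) > 0 for every x, so f'(x) = 0 ⇔ 48 - 16*x = 0.
  Factor: 48 - 16*x = -16*(x - 3) = 0.
  ⇒ x = 3

f''(x) = 16*(4*(x - 3)^2 - 1)*exp(-2*(x - 3)^2)
Second-derivative test at each critical point:
  f''(3) = -16 < 0 → local maximum

Critical points: x = 3 (local maximum)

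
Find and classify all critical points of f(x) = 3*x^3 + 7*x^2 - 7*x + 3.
f'(x) = 9*x^2 + 14*x - 7

Solve f'(x) = 0:
  9*x^2 + 14*x - 7 = 0 has no rational roots; quadratic formula: x = (-14 ± √448)/18.
  ⇒ x = -4*sqrt(7)/9 - 7/9 ≈ -1.9537, -7/9 + 4*sqrt(7)/9 ≈ 0.3981

f''(x) = 18*x + 14
Second-derivative test at each critical point:
  f''(-1.9537) = -21.1660 < 0 → local maximum
  f''(0.3981) = 21.1660 > 0 → local minimum

Critical points: x = -4*sqrt(7)/9 - 7/9 ≈ -1.9537 (local maximum); x = -7/9 + 4*sqrt(7)/9 ≈ 0.3981 (local minimum)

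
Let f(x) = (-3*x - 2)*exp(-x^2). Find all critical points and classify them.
f'(x) = (2*x*(3*x + 2) - 3)*exp(-x^2)

Solve f'(x) = 0:
  f'(x) = (6*x^2 + 4*x - 3)·exp(-x^2) and exp(-x^2) > 0 for every x, so f'(x) = 0 ⇔ 6*x^2 + 4*x - 3 = 0.
  6*x^2 + 4*x - 3 = 0 has no rational roots; quadratic formula: x = (-4 ± √88)/12.
  ⇒ x = -sqrt(22)/6 - 1/3 ≈ -1.1151, -1/3 + sqrt(22)/6 ≈ 0.4484

f''(x) = 2*(-6*x^3 - 4*x^2 + 9*x + 2)*exp(-x^2)
Second-derivative test at each critical point:
  f''(-1.1151) = -2.7055 < 0 → local maximum
  f''(0.4484) = 7.6722 > 0 → local minimum

Critical points: x = -sqrt(22)/6 - 1/3 ≈ -1.1151 (local maximum); x = -1/3 + sqrt(22)/6 ≈ 0.4484 (local minimum)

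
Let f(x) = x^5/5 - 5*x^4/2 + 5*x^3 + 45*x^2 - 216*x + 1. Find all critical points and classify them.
f'(x) = x^4 - 10*x^3 + 15*x^2 + 90*x - 216

Solve f'(x) = 0:
  Factor: x^4 - 10*x^3 + 15*x^2 + 90*x - 216 = (x - 6)*(x - 4)*(x - 3)*(x + 3) = 0.
  ⇒ x = -3, 3, 4, 6

f''(x) = 4*x^3 - 30*x^2 + 30*x + 90
Second-derivative test at each critical point:
  f''(-3) = -378 < 0 → local maximum
  f''(3) = 18 > 0 → local minimum
  f''(4) = -14 < 0 → local maximum
  f''(6) = 54 > 0 → local minimum

Critical points: x = -3 (local maximum); x = 3 (local minimum); x = 4 (local maximum); x = 6 (local minimum)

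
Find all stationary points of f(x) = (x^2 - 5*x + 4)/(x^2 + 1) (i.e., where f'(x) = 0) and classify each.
f'(x) = (5*x^2 - 6*x - 5)/(x^4 + 2*x^2 + 1)

Solve f'(x) = 0:
  f'(x) = (5*x^2 - 6*x - 5)/(x^2 + 1)^2; the denominator is positive wherever f is defined, so f'(x) = 0 ⇔ 5*x^2 - 6*x - 5 = 0.
  5*x^2 - 6*x - 5 = 0 has no rational roots; quadratic formula: x = (6 ± √136)/10.
  ⇒ x = 3/5 - sqrt(34)/5 ≈ -0.5662, 3/5 + sqrt(34)/5 ≈ 1.7662

f''(x) = 2*(-5*x^3 + 9*x^2 + 15*x - 3)/(x^6 + 3*x^4 + 3*x^2 + 1)
Second-derivative test at each critical point:
  f''(-0.5662) = -6.6872 < 0 → local maximum
  f''(1.7662) = 0.6872 > 0 → local minimum

Critical points: x = 3/5 - sqrt(34)/5 ≈ -0.5662 (local maximum); x = 3/5 + sqrt(34)/5 ≈ 1.7662 (local minimum)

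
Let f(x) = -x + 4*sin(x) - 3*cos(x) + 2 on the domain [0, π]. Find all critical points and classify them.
f'(x) = 3*sin(x) + 4*cos(x) - 1

Solve f'(x) = 0 on [0, π]:
  f'(x) = 0 ⇔ 3*sin(x) + 4*cos(x) = 1. Write the left side as R·cos(x + φ) with R = √(4² + (-3)²) = 5, cos φ = 4/5, sin φ = -3/5; then cos(x + φ) = 1/5. Solve for x and keep the solutions lying in [0, π].
  ⇒ x = atan((3 + 8*sqrt(6))/(4 - 6*sqrt(6))) + pi ≈ 2.0129

f''(x) = -4*sin(x) + 3*cos(x)
Second-derivative test at each critical point:
  f''(2.0129) = -4.8990 < 0 → local maximum

Critical points: x = atan((3 + 8*sqrt(6))/(4 - 6*sqrt(6))) + pi ≈ 2.0129 (local maximum)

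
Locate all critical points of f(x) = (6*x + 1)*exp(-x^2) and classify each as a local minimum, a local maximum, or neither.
f'(x) = 2*(-x*(6*x + 1) + 3)*exp(-x^2)

Solve f'(x) = 0:
  f'(x) = (-12*x^2 - 2*x + 6)·exp(-x^2) and exp(-x^2) > 0 for every x, so f'(x) = 0 ⇔ -12*x^2 - 2*x + 6 = 0.
  Factor: -12*x^2 - 2*x + 6 = -2*(6*x^2 + x - 3); 6*x^2 + x - 3 = 0 has no rational roots; quadratic formula: x = (-1 ± √73)/12.
  ⇒ x = -sqrt(73)/12 - 1/12 ≈ -0.7953, -1/12 + sqrt(73)/12 ≈ 0.6287

f''(x) = 2*(2*x^2*(6*x + 1) - 18*x - 1)*exp(-x^2)
Second-derivative test at each critical point:
  f''(-0.7953) = 9.0777 > 0 → local minimum
  f''(0.6287) = -11.5093 < 0 → local maximum

Critical points: x = -sqrt(73)/12 - 1/12 ≈ -0.7953 (local minimum); x = -1/12 + sqrt(73)/12 ≈ 0.6287 (local maximum)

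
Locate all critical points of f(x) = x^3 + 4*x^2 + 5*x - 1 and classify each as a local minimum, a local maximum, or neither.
f'(x) = 3*x^2 + 8*x + 5

Solve f'(x) = 0:
  Factor: 3*x^2 + 8*x + 5 = (x + 1)*(3*x + 5) = 0.
  ⇒ x = -5/3, -1

f''(x) = 6*x + 8
Second-derivative test at each critical point:
  f''(-5/3) = -2 < 0 → local maximum
  f''(-1) = 2 > 0 → local minimum

Critical points: x = -5/3 (local maximum); x = -1 (local minimum)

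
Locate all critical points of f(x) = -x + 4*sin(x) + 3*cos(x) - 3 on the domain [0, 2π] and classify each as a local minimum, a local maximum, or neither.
f'(x) = -3*sin(x) + 4*cos(x) - 1

Solve f'(x) = 0 on [0, 2π]:
  f'(x) = 0 ⇔ -3*sin(x) + 4*cos(x) = 1. Write the left side as R·cos(x + φ) with R = √(4² + 3²) = 5, cos φ = 4/5, sin φ = 3/5; then cos(x + φ) = 1/5. Solve for x and keep the solutions lying in [0, 2π].
  ⇒ x = atan((-3 + 8*sqrt(6))/(4 + 6*sqrt(6))) ≈ 0.7259, atan((-8*sqrt(6) - 3)/(4 - 6*sqrt(6))) + pi ≈ 4.2702

f''(x) = -4*sin(x) - 3*cos(x)
Second-derivative test at each critical point:
  f''(0.7259) = -4.8990 < 0 → local maximum
  f''(4.2702) = 4.8990 > 0 → local minimum

Critical points: x = atan((-3 + 8*sqrt(6))/(4 + 6*sqrt(6))) ≈ 0.7259 (local maximum); x = atan((-8*sqrt(6) - 3)/(4 - 6*sqrt(6))) + pi ≈ 4.2702 (local minimum)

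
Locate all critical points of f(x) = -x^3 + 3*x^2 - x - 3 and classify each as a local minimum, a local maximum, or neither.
f'(x) = -3*x^2 + 6*x - 1

Solve f'(x) = 0:
  3*x^2 - 6*x + 1 = 0 has no rational roots; quadratic formula: x = (6 ± √24)/6.
  ⇒ x = 1 - sqrt(6)/3 ≈ 0.1835, sqrt(6)/3 + 1 ≈ 1.8165

f''(x) = 6 - 6*x
Second-derivative test at each critical point:
  f''(0.1835) = 4.8990 > 0 → local minimum
  f''(1.8165) = -4.8990 < 0 → local maximum

Critical points: x = 1 - sqrt(6)/3 ≈ 0.1835 (local minimum); x = sqrt(6)/3 + 1 ≈ 1.8165 (local maximum)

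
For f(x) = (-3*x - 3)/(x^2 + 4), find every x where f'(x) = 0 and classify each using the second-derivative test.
f'(x) = 3*(-x^2 + 2*x*(x + 1) - 4)/(x^2 + 4)^2

Solve f'(x) = 0:
  f'(x) = 3*(x^2 + 2*x - 4)/(x^2 + 4)^2; the denominator is positive wherever f is defined, so f'(x) = 0 ⇔ 3*x^2 + 6*x - 12 = 0.
  Factor: 3*x^2 + 6*x - 12 = 3*(x^2 + 2*x - 4); x^2 + 2*x - 4 = 0 has no rational roots; quadratic formula: x = (-2 ± √20)/2.
  ⇒ x = -sqrt(5) - 1 ≈ -3.2361, -1 + sqrt(5) ≈ 1.2361

f''(x) = 6*(-4*x^2*(x + 1) + (3*x + 1)*(x^2 + 4))/(x^2 + 4)^3
Second-derivative test at each critical point:
  f''(-3.2361) = -0.0641 < 0 → local maximum
  f''(1.2361) = 0.4391 > 0 → local minimum

Critical points: x = -sqrt(5) - 1 ≈ -3.2361 (local maximum); x = -1 + sqrt(5) ≈ 1.2361 (local minimum)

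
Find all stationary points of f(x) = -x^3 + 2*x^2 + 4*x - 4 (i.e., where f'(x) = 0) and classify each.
f'(x) = -3*x^2 + 4*x + 4

Solve f'(x) = 0:
  Factor: -3*x^2 + 4*x + 4 = -(x - 2)*(3*x + 2) = 0.
  ⇒ x = -2/3, 2

f''(x) = 4 - 6*x
Second-derivative test at each critical point:
  f''(-2/3) = 8 > 0 → local minimum
  f''(2) = -8 < 0 → local maximum

Critical points: x = -2/3 (local minimum); x = 2 (local maximum)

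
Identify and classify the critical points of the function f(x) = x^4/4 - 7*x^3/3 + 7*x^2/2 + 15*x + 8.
f'(x) = x^3 - 7*x^2 + 7*x + 15

Solve f'(x) = 0:
  Factor: x^3 - 7*x^2 + 7*x + 15 = (x - 5)*(x - 3)*(x + 1) = 0.
  ⇒ x = -1, 3, 5

f''(x) = 3*x^2 - 14*x + 7
Second-derivative test at each critical point:
  f''(-1) = 24 > 0 → local minimum
  f''(3) = -8 < 0 → local maximum
  f''(5) = 12 > 0 → local minimum

Critical points: x = -1 (local minimum); x = 3 (local maximum); x = 5 (local minimum)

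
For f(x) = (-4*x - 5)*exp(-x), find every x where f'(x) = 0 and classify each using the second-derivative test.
f'(x) = (4*x + 1)*exp(-x)

Solve f'(x) = 0:
  f'(x) = (4*x + 1)·exp(-x) and exp(-x) > 0 for every x, so f'(x) = 0 ⇔ 4*x + 1 = 0.
  4*x + 1 = 0.
  ⇒ x = -1/4

f''(x) = (3 - 4*x)*exp(-x)
Second-derivative test at each critical point:
  f''(-1/4) = 5.1361 > 0 → local minimum

Critical points: x = -1/4 (local minimum)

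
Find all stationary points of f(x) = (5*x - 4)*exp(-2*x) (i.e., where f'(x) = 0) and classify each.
f'(x) = (13 - 10*x)*exp(-2*x)

Solve f'(x) = 0:
  f'(x) = (13 - 10*x)·exp(-2*x) and exp(-2*x) > 0 for every x, so f'(x) = 0 ⇔ 13 - 10*x = 0.
  13 - 10*x = 0.
  ⇒ x = 13/10

f''(x) = 4*(5*x - 9)*exp(-2*x)
Second-derivative test at each critical point:
  f''(13/10) = -0.7427 < 0 → local maximum

Critical points: x = 13/10 (local maximum)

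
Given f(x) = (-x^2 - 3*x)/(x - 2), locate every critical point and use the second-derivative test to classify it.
f'(x) = (-x^2 + 4*x + 6)/(x^2 - 4*x + 4)

Solve f'(x) = 0:
  f'(x) = -(x^2 - 4*x - 6)/(x - 2)^2; the denominator is positive wherever f is defined, so f'(x) = 0 ⇔ -x^2 + 4*x + 6 = 0.
  x^2 - 4*x - 6 = 0 has no rational roots; quadratic formula: x = (4 ± √40)/2.
  ⇒ x = 2 - sqrt(10) ≈ -1.1623, 2 + sqrt(10) ≈ 5.1623

f''(x) = -20/(x^3 - 6*x^2 + 12*x - 8)
Second-derivative test at each critical point:
  f''(-1.1623) = 0.6325 > 0 → local minimum
  f''(5.1623) = -0.6325 < 0 → local maximum

Critical points: x = 2 - sqrt(10) ≈ -1.1623 (local minimum); x = 2 + sqrt(10) ≈ 5.1623 (local maximum)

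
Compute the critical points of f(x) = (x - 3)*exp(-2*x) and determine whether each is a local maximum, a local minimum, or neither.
f'(x) = (7 - 2*x)*exp(-2*x)

Solve f'(x) = 0:
  f'(x) = (7 - 2*x)·exp(-2*x) and exp(-2*x) > 0 for every x, so f'(x) = 0 ⇔ 7 - 2*x = 0.
  7 - 2*x = 0.
  ⇒ x = 7/2

f''(x) = 4*(x - 4)*exp(-2*x)
Second-derivative test at each critical point:
  f''(7/2) = -0.0018 < 0 → local maximum

Critical points: x = 7/2 (local maximum)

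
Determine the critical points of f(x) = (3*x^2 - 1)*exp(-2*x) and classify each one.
f'(x) = 2*(-3*x^2 + 3*x + 1)*exp(-2*x)

Solve f'(x) = 0:
  f'(x) = (-6*x^2 + 6*x + 2)·exp(-2*x) and exp(-2*x) > 0 for every x, so f'(x) = 0 ⇔ -6*x^2 + 6*x + 2 = 0.
  Factor: -6*x^2 + 6*x + 2 = -2*(3*x^2 - 3*x - 1); 3*x^2 - 3*x - 1 = 0 has no rational roots; quadratic formula: x = (3 ± √21)/6.
  ⇒ x = 1/2 - sqrt(21)/6 ≈ -0.2638, 1/2 + sqrt(21)/6 ≈ 1.2638

f''(x) = 2*(6*x^2 - 12*x + 1)*exp(-2*x)
Second-derivative test at each critical point:
  f''(-0.2638) = 15.5325 > 0 → local minimum
  f''(1.2638) = -0.7319 < 0 → local maximum

Critical points: x = 1/2 - sqrt(21)/6 ≈ -0.2638 (local minimum); x = 1/2 + sqrt(21)/6 ≈ 1.2638 (local maximum)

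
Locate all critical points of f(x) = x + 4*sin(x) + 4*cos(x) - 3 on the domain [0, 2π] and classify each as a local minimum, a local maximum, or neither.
f'(x) = 4*sqrt(2)*cos(x + pi/4) + 1

Solve f'(x) = 0 on [0, 2π]:
  f'(x) = 0 ⇔ -4*sin(x) + 4*cos(x) = -1. Write the left side as R·cos(x + φ) with R = √(4² + 4²) = 4*sqrt(2), cos φ = sqrt(2)/2, sin φ = sqrt(2)/2; then cos(x + φ) = -sqrt(2)/8. Solve for x and keep the solutions lying in [0, 2π].
  ⇒ x = atan((1 + sqrt(31))/(-1 + sqrt(31))) ≈ 0.9631, atan((1 - sqrt(31))/(-sqrt(31) - 1)) + pi ≈ 3.7493

f''(x) = -4*sqrt(2)*sin(x + pi/4)
Second-derivative test at each critical point:
  f''(0.9631) = -5.5678 < 0 → local maximum
  f''(3.7493) = 5.5678 > 0 → local minimum

Critical points: x = atan((1 + sqrt(31))/(-1 + sqrt(31))) ≈ 0.9631 (local maximum); x = atan((1 - sqrt(31))/(-sqrt(31) - 1)) + pi ≈ 3.7493 (local minimum)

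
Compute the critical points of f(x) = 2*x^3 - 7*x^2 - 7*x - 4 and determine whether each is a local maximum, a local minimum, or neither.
f'(x) = 6*x^2 - 14*x - 7

Solve f'(x) = 0:
  6*x^2 - 14*x - 7 = 0 has no rational roots; quadratic formula: x = (14 ± √364)/12.
  ⇒ x = 7/6 - sqrt(91)/6 ≈ -0.4232, 7/6 + sqrt(91)/6 ≈ 2.7566

f''(x) = 12*x - 14
Second-derivative test at each critical point:
  f''(-0.4232) = -19.0788 < 0 → local maximum
  f''(2.7566) = 19.0788 > 0 → local minimum

Critical points: x = 7/6 - sqrt(91)/6 ≈ -0.4232 (local maximum); x = 7/6 + sqrt(91)/6 ≈ 2.7566 (local minimum)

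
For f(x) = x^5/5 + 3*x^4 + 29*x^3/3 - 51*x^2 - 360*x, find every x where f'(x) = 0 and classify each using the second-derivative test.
f'(x) = x^4 + 12*x^3 + 29*x^2 - 102*x - 360

Solve f'(x) = 0:
  Factor: x^4 + 12*x^3 + 29*x^2 - 102*x - 360 = (x - 3)*(x + 4)*(x + 5)*(x + 6) = 0.
  ⇒ x = -6, -5, -4, 3

f''(x) = 4*x^3 + 36*x^2 + 58*x - 102
Second-derivative test at each critical point:
  f''(-6) = -18 < 0 → local maximum
  f''(-5) = 8 > 0 → local minimum
  f''(-4) = -14 < 0 → local maximum
  f''(3) = 504 > 0 → local minimum

Critical points: x = -6 (local maximum); x = -5 (local minimum); x = -4 (local maximum); x = 3 (local minimum)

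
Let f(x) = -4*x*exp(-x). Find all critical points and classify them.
f'(x) = 4*(x - 1)*exp(-x)

Solve f'(x) = 0:
  f'(x) = (4*x - 4)·exp(-x) and exp(-x) > 0 for every x, so f'(x) = 0 ⇔ 4*x - 4 = 0.
  Factor: 4*x - 4 = 4*(x - 1) = 0.
  ⇒ x = 1

f''(x) = 4*(2 - x)*exp(-x)
Second-derivative test at each critical point:
  f''(1) = 1.4715 > 0 → local minimum

Critical points: x = 1 (local minimum)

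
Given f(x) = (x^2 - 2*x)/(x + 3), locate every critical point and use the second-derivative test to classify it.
f'(x) = (x^2 + 6*x - 6)/(x^2 + 6*x + 9)

Solve f'(x) = 0:
  f'(x) = (x^2 + 6*x - 6)/(x + 3)^2; the denominator is positive wherever f is defined, so f'(x) = 0 ⇔ x^2 + 6*x - 6 = 0.
  x^2 + 6*x - 6 = 0 has no rational roots; quadratic formula: x = (-6 ± √60)/2.
  ⇒ x = -sqrt(15) - 3 ≈ -6.8730, -3 + sqrt(15) ≈ 0.8730

f''(x) = 30/(x^3 + 9*x^2 + 27*x + 27)
Second-derivative test at each critical point:
  f''(-6.8730) = -0.5164 < 0 → local maximum
  f''(0.8730) = 0.5164 > 0 → local minimum

Critical points: x = -sqrt(15) - 3 ≈ -6.8730 (local maximum); x = -3 + sqrt(15) ≈ 0.8730 (local minimum)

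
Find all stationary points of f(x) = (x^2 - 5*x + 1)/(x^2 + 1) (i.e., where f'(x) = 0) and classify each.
f'(x) = 5*(x^2 - 1)/(x^4 + 2*x^2 + 1)

Solve f'(x) = 0:
  f'(x) = 5*(x - 1)*(x + 1)/(x^2 + 1)^2; the denominator is positive wherever f is defined, so f'(x) = 0 ⇔ 5*x^2 - 5 = 0.
  Factor: 5*x^2 - 5 = 5*(x - 1)*(x + 1) = 0.
  ⇒ x = -1, 1

f''(x) = 10*x*(3 - x^2)/(x^6 + 3*x^4 + 3*x^2 + 1)
Second-derivative test at each critical point:
  f''(-1) = -5/2 < 0 → local maximum
  f''(1) = 5/2 > 0 → local minimum

Critical points: x = -1 (local maximum); x = 1 (local minimum)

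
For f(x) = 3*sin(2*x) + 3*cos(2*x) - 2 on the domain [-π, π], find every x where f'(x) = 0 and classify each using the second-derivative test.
f'(x) = 6*sqrt(2)*cos(2*x + pi/4)

Solve f'(x) = 0 on [-π, π]:
  f'(x) = 0 ⇔ 3*cos(2*x) = 3*sin(2*x) ⇔ tan(2*x) = 1, i.e. 2*x = arctan(1) + nπ; keep the solutions lying in [-π, π].
  ⇒ x = -7*pi/8 ≈ -2.7489, -3*pi/8 ≈ -1.1781, pi/8 ≈ 0.3927, 5*pi/8 ≈ 1.9635

f''(x) = -12*sqrt(2)*sin(2*x + pi/4)
Second-derivative test at each critical point:
  f''(-2.7489) = -16.9706 < 0 → local maximum
  f''(-1.1781) = 16.9706 > 0 → local minimum
  f''(0.3927) = -16.9706 < 0 → local maximum
  f''(1.9635) = 16.9706 > 0 → local minimum

Critical points: x = -7*pi/8 ≈ -2.7489 (local maximum); x = -3*pi/8 ≈ -1.1781 (local minimum); x = pi/8 ≈ 0.3927 (local maximum); x = 5*pi/8 ≈ 1.9635 (local minimum)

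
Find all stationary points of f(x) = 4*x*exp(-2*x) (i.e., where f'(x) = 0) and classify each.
f'(x) = 4*(1 - 2*x)*exp(-2*x)

Solve f'(x) = 0:
  f'(x) = (4 - 8*x)·exp(-2*x) and exp(-2*x) > 0 for every x, so f'(x) = 0 ⇔ 4 - 8*x = 0.
  Factor: 4 - 8*x = -4*(2*x - 1) = 0.
  ⇒ x = 1/2

f''(x) = 16*(x - 1)*exp(-2*x)
Second-derivative test at each critical point:
  f''(1/2) = -2.9430 < 0 → local maximum

Critical points: x = 1/2 (local maximum)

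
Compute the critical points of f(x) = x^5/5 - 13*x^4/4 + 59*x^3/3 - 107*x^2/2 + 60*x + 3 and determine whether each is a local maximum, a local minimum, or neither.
f'(x) = x^4 - 13*x^3 + 59*x^2 - 107*x + 60

Solve f'(x) = 0:
  Factor: x^4 - 13*x^3 + 59*x^2 - 107*x + 60 = (x - 5)*(x - 4)*(x - 3)*(x - 1) = 0.
  ⇒ x = 1, 3, 4, 5

f''(x) = 4*x^3 - 39*x^2 + 118*x - 107
Second-derivative test at each critical point:
  f''(1) = -24 < 0 → local maximum
  f''(3) = 4 > 0 → local minimum
  f''(4) = -3 < 0 → local maximum
  f''(5) = 8 > 0 → local minimum

Critical points: x = 1 (local maximum); x = 3 (local minimum); x = 4 (local maximum); x = 5 (local minimum)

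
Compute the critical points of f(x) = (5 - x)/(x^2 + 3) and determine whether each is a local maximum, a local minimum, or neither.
f'(x) = (-x^2 + 2*x*(x - 5) - 3)/(x^2 + 3)^2

Solve f'(x) = 0:
  f'(x) = (x^2 - 10*x - 3)/(x^2 + 3)^2; the denominator is positive wherever f is defined, so f'(x) = 0 ⇔ x^2 - 10*x - 3 = 0.
  x^2 - 10*x - 3 = 0 has no rational roots; quadratic formula: x = (10 ± √112)/2.
  ⇒ x = 5 - 2*sqrt(7) ≈ -0.2915, 5 + 2*sqrt(7) ≈ 10.2915

f''(x) = 2*(4*x^2*(5 - x) + (3*x - 5)*(x^2 + 3))/(x^2 + 3)^3
Second-derivative test at each critical point:
  f''(-0.2915) = -1.1120 < 0 → local maximum
  f''(10.2915) = 0.0009 > 0 → local minimum

Critical points: x = 5 - 2*sqrt(7) ≈ -0.2915 (local maximum); x = 5 + 2*sqrt(7) ≈ 10.2915 (local minimum)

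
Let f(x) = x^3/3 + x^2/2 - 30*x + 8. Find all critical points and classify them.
f'(x) = x^2 + x - 30

Solve f'(x) = 0:
  Factor: x^2 + x - 30 = (x - 5)*(x + 6) = 0.
  ⇒ x = -6, 5

f''(x) = 2*x + 1
Second-derivative test at each critical point:
  f''(-6) = -11 < 0 → local maximum
  f''(5) = 11 > 0 → local minimum

Critical points: x = -6 (local maximum); x = 5 (local minimum)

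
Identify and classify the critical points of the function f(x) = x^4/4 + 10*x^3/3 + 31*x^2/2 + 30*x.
f'(x) = x^3 + 10*x^2 + 31*x + 30

Solve f'(x) = 0:
  Factor: x^3 + 10*x^2 + 31*x + 30 = (x + 2)*(x + 3)*(x + 5) = 0.
  ⇒ x = -5, -3, -2

f''(x) = 3*x^2 + 20*x + 31
Second-derivative test at each critical point:
  f''(-5) = 6 > 0 → local minimum
  f''(-3) = -2 < 0 → local maximum
  f''(-2) = 3 > 0 → local minimum

Critical points: x = -5 (local minimum); x = -3 (local maximum); x = -2 (local minimum)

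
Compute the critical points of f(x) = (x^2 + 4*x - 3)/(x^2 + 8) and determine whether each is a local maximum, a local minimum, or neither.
f'(x) = 2*(-2*x^2 + 11*x + 16)/(x^4 + 16*x^2 + 64)

Solve f'(x) = 0:
  f'(x) = -2*(2*x^2 - 11*x - 16)/(x^2 + 8)^2; the denominator is positive wherever f is defined, so f'(x) = 0 ⇔ -4*x^2 + 22*x + 32 = 0.
  Factor: -4*x^2 + 22*x + 32 = -2*(2*x^2 - 11*x - 16); 2*x^2 - 11*x - 16 = 0 has no rational roots; quadratic formula: x = (11 ± √249)/4.
  ⇒ x = 11/4 - sqrt(249)/4 ≈ -1.1949, 11/4 + sqrt(249)/4 ≈ 6.6949

f''(x) = 2*(4*x^3 - 33*x^2 - 96*x + 88)/(x^6 + 24*x^4 + 192*x^2 + 512)
Second-derivative test at each critical point:
  f''(-1.1949) = 0.3551 > 0 → local minimum
  f''(6.6949) = -0.0113 < 0 → local maximum

Critical points: x = 11/4 - sqrt(249)/4 ≈ -1.1949 (local minimum); x = 11/4 + sqrt(249)/4 ≈ 6.6949 (local maximum)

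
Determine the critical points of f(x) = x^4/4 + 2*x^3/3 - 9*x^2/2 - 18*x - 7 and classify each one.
f'(x) = x^3 + 2*x^2 - 9*x - 18

Solve f'(x) = 0:
  Factor: x^3 + 2*x^2 - 9*x - 18 = (x - 3)*(x + 2)*(x + 3) = 0.
  ⇒ x = -3, -2, 3

f''(x) = 3*x^2 + 4*x - 9
Second-derivative test at each critical point:
  f''(-3) = 6 > 0 → local minimum
  f''(-2) = -5 < 0 → local maximum
  f''(3) = 30 > 0 → local minimum

Critical points: x = -3 (local minimum); x = -2 (local maximum); x = 3 (local minimum)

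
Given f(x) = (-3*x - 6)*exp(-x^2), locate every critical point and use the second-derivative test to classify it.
f'(x) = 3*(2*x*(x + 2) - 1)*exp(-x^2)

Solve f'(x) = 0:
  f'(x) = (6*x^2 + 12*x - 3)·exp(-x^2) and exp(-x^2) > 0 for every x, so f'(x) = 0 ⇔ 6*x^2 + 12*x - 3 = 0.
  Factor: 6*x^2 + 12*x - 3 = 3*(2*x^2 + 4*x - 1); 2*x^2 + 4*x - 1 = 0 has no rational roots; quadratic formula: x = (-4 ± √24)/4.
  ⇒ x = -sqrt(6)/2 - 1 ≈ -2.2247, -1 + sqrt(6)/2 ≈ 0.2247

f''(x) = 6*(-2*x^2*(x + 2) + 3*x + 2)*exp(-x^2)
Second-derivative test at each critical point:
  f''(-2.2247) = -0.1042 < 0 → local maximum
  f''(0.2247) = 13.9730 > 0 → local minimum

Critical points: x = -sqrt(6)/2 - 1 ≈ -2.2247 (local maximum); x = -1 + sqrt(6)/2 ≈ 0.2247 (local minimum)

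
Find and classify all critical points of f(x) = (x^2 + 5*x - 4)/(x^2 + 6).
f'(x) = 5*(-x^2 + 4*x + 6)/(x^4 + 12*x^2 + 36)

Solve f'(x) = 0:
  f'(x) = -5*(x^2 - 4*x - 6)/(x^2 + 6)^2; the denominator is positive wherever f is defined, so f'(x) = 0 ⇔ -5*x^2 + 20*x + 30 = 0.
  Factor: -5*x^2 + 20*x + 30 = -5*(x^2 - 4*x - 6); x^2 - 4*x - 6 = 0 has no rational roots; quadratic formula: x = (4 ± √40)/2.
  ⇒ x = 2 - sqrt(10) ≈ -1.1623, 2 + sqrt(10) ≈ 5.1623

f''(x) = 10*(x^3 - 6*x^2 - 18*x + 12)/(x^6 + 18*x^4 + 108*x^2 + 216)
Second-derivative test at each critical point:
  f''(-1.1623) = 0.5852 > 0 → local minimum
  f''(5.1623) = -0.0297 < 0 → local maximum

Critical points: x = 2 - sqrt(10) ≈ -1.1623 (local minimum); x = 2 + sqrt(10) ≈ 5.1623 (local maximum)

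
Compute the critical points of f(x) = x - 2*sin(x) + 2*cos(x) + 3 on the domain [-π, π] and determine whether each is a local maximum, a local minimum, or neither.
f'(x) = -2*sqrt(2)*sin(x + pi/4) + 1

Solve f'(x) = 0 on [-π, π]:
  f'(x) = 0 ⇔ -2*sin(x) - 2*cos(x) = -1. Write the left side as R·cos(x + φ) with R = √((-2)² + 2²) = 2*sqrt(2), cos φ = -sqrt(2)/2, sin φ = sqrt(2)/2; then cos(x + φ) = -sqrt(2)/4. Solve for x and keep the solutions lying in [-π, π].
  ⇒ x = atan((1 - sqrt(7))/(1 + sqrt(7))) ≈ -0.4240, atan((1 + sqrt(7))/(1 - sqrt(7))) + pi ≈ 1.9948

f''(x) = -2*sqrt(2)*cos(x + pi/4)
Second-derivative test at each critical point:
  f''(-0.4240) = -2.6458 < 0 → local maximum
  f''(1.9948) = 2.6458 > 0 → local minimum

Critical points: x = atan((1 - sqrt(7))/(1 + sqrt(7))) ≈ -0.4240 (local maximum); x = atan((1 + sqrt(7))/(1 - sqrt(7))) + pi ≈ 1.9948 (local minimum)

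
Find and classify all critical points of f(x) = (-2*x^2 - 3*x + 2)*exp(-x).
f'(x) = (2*x^2 - x - 5)*exp(-x)

Solve f'(x) = 0:
  f'(x) = (2*x^2 - x - 5)·exp(-x) and exp(-x) > 0 for every x, so f'(x) = 0 ⇔ 2*x^2 - x - 5 = 0.
  2*x^2 - x - 5 = 0 has no rational roots; quadratic formula: x = (1 ± √41)/4.
  ⇒ x = 1/4 - sqrt(41)/4 ≈ -1.3508, 1/4 + sqrt(41)/4 ≈ 1.8508

f''(x) = (-2*x^2 + 5*x + 4)*exp(-x)
Second-derivative test at each critical point:
  f''(-1.3508) = -24.7189 < 0 → local maximum
  f''(1.8508) = 1.0060 > 0 → local minimum

Critical points: x = 1/4 - sqrt(41)/4 ≈ -1.3508 (local maximum); x = 1/4 + sqrt(41)/4 ≈ 1.8508 (local minimum)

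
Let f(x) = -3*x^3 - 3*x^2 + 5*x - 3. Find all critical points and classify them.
f'(x) = -9*x^2 - 6*x + 5

Solve f'(x) = 0:
  9*x^2 + 6*x - 5 = 0 has no rational roots; quadratic formula: x = (-6 ± √216)/18.
  ⇒ x = -sqrt(6)/3 - 1/3 ≈ -1.1498, -1/3 + sqrt(6)/3 ≈ 0.4832

f''(x) = -18*x - 6
Second-derivative test at each critical point:
  f''(-1.1498) = 14.6969 > 0 → local minimum
  f''(0.4832) = -14.6969 < 0 → local maximum

Critical points: x = -sqrt(6)/3 - 1/3 ≈ -1.1498 (local minimum); x = -1/3 + sqrt(6)/3 ≈ 0.4832 (local maximum)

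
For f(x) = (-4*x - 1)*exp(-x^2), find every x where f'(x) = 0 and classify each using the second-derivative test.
f'(x) = 2*(x*(4*x + 1) - 2)*exp(-x^2)

Solve f'(x) = 0:
  f'(x) = (8*x^2 + 2*x - 4)·exp(-x^2) and exp(-x^2) > 0 for every x, so f'(x) = 0 ⇔ 8*x^2 + 2*x - 4 = 0.
  Factor: 8*x^2 + 2*x - 4 = 2*(4*x^2 + x - 2); 4*x^2 + x - 2 = 0 has no rational roots; quadratic formula: x = (-1 ± √33)/8.
  ⇒ x = -sqrt(33)/8 - 1/8 ≈ -0.8431, -1/8 + sqrt(33)/8 ≈ 0.5931

f''(x) = 2*(-8*x^3 - 2*x^2 + 12*x + 1)*exp(-x^2)
Second-derivative test at each critical point:
  f''(-0.8431) = -5.6442 < 0 → local maximum
  f''(0.5931) = 8.0822 > 0 → local minimum

Critical points: x = -sqrt(33)/8 - 1/8 ≈ -0.8431 (local maximum); x = -1/8 + sqrt(33)/8 ≈ 0.5931 (local minimum)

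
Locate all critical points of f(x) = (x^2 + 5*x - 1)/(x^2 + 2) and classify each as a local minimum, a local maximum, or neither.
f'(x) = (-5*x^2 + 6*x + 10)/(x^4 + 4*x^2 + 4)

Solve f'(x) = 0:
  f'(x) = -(5*x^2 - 6*x - 10)/(x^2 + 2)^2; the denominator is positive wherever f is defined, so f'(x) = 0 ⇔ -5*x^2 + 6*x + 10 = 0.
  5*x^2 - 6*x - 10 = 0 has no rational roots; quadratic formula: x = (6 ± √236)/10.
  ⇒ x = 3/5 - sqrt(59)/5 ≈ -0.9362, 3/5 + sqrt(59)/5 ≈ 2.1362

f''(x) = 2*(5*x^3 - 9*x^2 - 30*x + 6)/(x^6 + 6*x^4 + 12*x^2 + 8)
Second-derivative test at each critical point:
  f''(-0.9362) = 1.8566 > 0 → local minimum
  f''(2.1362) = -0.3566 < 0 → local maximum

Critical points: x = 3/5 - sqrt(59)/5 ≈ -0.9362 (local minimum); x = 3/5 + sqrt(59)/5 ≈ 2.1362 (local maximum)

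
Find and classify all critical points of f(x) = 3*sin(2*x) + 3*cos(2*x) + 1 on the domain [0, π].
f'(x) = 6*sqrt(2)*cos(2*x + pi/4)

Solve f'(x) = 0 on [0, π]:
  f'(x) = 0 ⇔ 3*cos(2*x) = 3*sin(2*x) ⇔ tan(2*x) = 1, i.e. 2*x = arctan(1) + nπ; keep the solutions lying in [0, π].
  ⇒ x = pi/8 ≈ 0.3927, 5*pi/8 ≈ 1.9635

f''(x) = -12*sqrt(2)*sin(2*x + pi/4)
Second-derivative test at each critical point:
  f''(0.3927) = -16.9706 < 0 → local maximum
  f''(1.9635) = 16.9706 > 0 → local minimum

Critical points: x = pi/8 ≈ 0.3927 (local maximum); x = 5*pi/8 ≈ 1.9635 (local minimum)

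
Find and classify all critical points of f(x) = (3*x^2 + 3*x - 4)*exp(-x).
f'(x) = (-3*x^2 + 3*x + 7)*exp(-x)

Solve f'(x) = 0:
  f'(x) = (-3*x^2 + 3*x + 7)·exp(-x) and exp(-x) > 0 for every x, so f'(x) = 0 ⇔ -3*x^2 + 3*x + 7 = 0.
  3*x^2 - 3*x - 7 = 0 has no rational roots; quadratic formula: x = (3 ± √93)/6.
  ⇒ x = 1/2 - sqrt(93)/6 ≈ -1.1073, 1/2 + sqrt(93)/6 ≈ 2.1073

f''(x) = (3*x^2 - 9*x - 4)*exp(-x)
Second-derivative test at each critical point:
  f''(-1.1073) = 29.1827 > 0 → local minimum
  f''(2.1073) = -1.1724 < 0 → local maximum

Critical points: x = 1/2 - sqrt(93)/6 ≈ -1.1073 (local minimum); x = 1/2 + sqrt(93)/6 ≈ 2.1073 (local maximum)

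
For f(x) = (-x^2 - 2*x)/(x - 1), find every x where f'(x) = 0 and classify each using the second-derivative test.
f'(x) = (-x^2 + 2*x + 2)/(x^2 - 2*x + 1)

Solve f'(x) = 0:
  f'(x) = -(x^2 - 2*x - 2)/(x - 1)^2; the denominator is positive wherever f is defined, so f'(x) = 0 ⇔ -x^2 + 2*x + 2 = 0.
  x^2 - 2*x - 2 = 0 has no rational roots; quadratic formula: x = (2 ± √12)/2.
  ⇒ x = 1 - sqrt(3) ≈ -0.7321, 1 + sqrt(3) ≈ 2.7321

f''(x) = -6/(x^3 - 3*x^2 + 3*x - 1)
Second-derivative test at each critical point:
  f''(-0.7321) = 1.1547 > 0 → local minimum
  f''(2.7321) = -1.1547 < 0 → local maximum

Critical points: x = 1 - sqrt(3) ≈ -0.7321 (local minimum); x = 1 + sqrt(3) ≈ 2.7321 (local maximum)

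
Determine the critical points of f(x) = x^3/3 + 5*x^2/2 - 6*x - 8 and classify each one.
f'(x) = x^2 + 5*x - 6

Solve f'(x) = 0:
  Factor: x^2 + 5*x - 6 = (x - 1)*(x + 6) = 0.
  ⇒ x = -6, 1

f''(x) = 2*x + 5
Second-derivative test at each critical point:
  f''(-6) = -7 < 0 → local maximum
  f''(1) = 7 > 0 → local minimum

Critical points: x = -6 (local maximum); x = 1 (local minimum)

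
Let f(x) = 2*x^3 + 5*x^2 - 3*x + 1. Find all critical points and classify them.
f'(x) = 6*x^2 + 10*x - 3

Solve f'(x) = 0:
  6*x^2 + 10*x - 3 = 0 has no rational roots; quadratic formula: x = (-10 ± √172)/12.
  ⇒ x = -sqrt(43)/6 - 5/6 ≈ -1.9262, -5/6 + sqrt(43)/6 ≈ 0.2596

f''(x) = 12*x + 10
Second-derivative test at each critical point:
  f''(-1.9262) = -13.1149 < 0 → local maximum
  f''(0.2596) = 13.1149 > 0 → local minimum

Critical points: x = -sqrt(43)/6 - 5/6 ≈ -1.9262 (local maximum); x = -5/6 + sqrt(43)/6 ≈ 0.2596 (local minimum)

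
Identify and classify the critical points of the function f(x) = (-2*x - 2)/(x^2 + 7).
f'(x) = 2*(-x^2 + 2*x*(x + 1) - 7)/(x^2 + 7)^2

Solve f'(x) = 0:
  f'(x) = 2*(x^2 + 2*x - 7)/(x^2 + 7)^2; the denominator is positive wherever f is defined, so f'(x) = 0 ⇔ 2*x^2 + 4*x - 14 = 0.
  Factor: 2*x^2 + 4*x - 14 = 2*(x^2 + 2*x - 7); x^2 + 2*x - 7 = 0 has no rational roots; quadratic formula: x = (-2 ± √32)/2.
  ⇒ x = -2*sqrt(2) - 1 ≈ -3.8284, -1 + 2*sqrt(2) ≈ 1.8284

f''(x) = 4*(-4*x^2*(x + 1) + (3*x + 1)*(x^2 + 7))/(x^2 + 7)^3
Second-derivative test at each critical point:
  f''(-3.8284) = -0.0241 < 0 → local maximum
  f''(1.8284) = 0.1058 > 0 → local minimum

Critical points: x = -2*sqrt(2) - 1 ≈ -3.8284 (local maximum); x = -1 + 2*sqrt(2) ≈ 1.8284 (local minimum)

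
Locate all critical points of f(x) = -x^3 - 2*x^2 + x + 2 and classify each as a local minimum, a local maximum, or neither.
f'(x) = -3*x^2 - 4*x + 1

Solve f'(x) = 0:
  3*x^2 + 4*x - 1 = 0 has no rational roots; quadratic formula: x = (-4 ± √28)/6.
  ⇒ x = -sqrt(7)/3 - 2/3 ≈ -1.5486, -2/3 + sqrt(7)/3 ≈ 0.2153

f''(x) = -6*x - 4
Second-derivative test at each critical point:
  f''(-1.5486) = 5.2915 > 0 → local minimum
  f''(0.2153) = -5.2915 < 0 → local maximum

Critical points: x = -sqrt(7)/3 - 2/3 ≈ -1.5486 (local minimum); x = -2/3 + sqrt(7)/3 ≈ 0.2153 (local maximum)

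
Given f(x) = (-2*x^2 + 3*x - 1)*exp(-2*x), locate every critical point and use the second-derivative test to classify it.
f'(x) = (4*x^2 - 10*x + 5)*exp(-2*x)

Solve f'(x) = 0:
  f'(x) = (4*x^2 - 10*x + 5)·exp(-2*x) and exp(-2*x) > 0 for every x, so f'(x) = 0 ⇔ 4*x^2 - 10*x + 5 = 0.
  4*x^2 - 10*x + 5 = 0 has no rational roots; quadratic formula: x = (10 ± √20)/8.
  ⇒ x = 5/4 - sqrt(5)/4 ≈ 0.6910, sqrt(5)/4 + 5/4 ≈ 1.8090

f''(x) = 4*(-2*x^2 + 7*x - 5)*exp(-2*x)
Second-derivative test at each critical point:
  f''(0.6910) = -1.1229 < 0 → local maximum
  f''(1.8090) = 0.1200 > 0 → local minimum

Critical points: x = 5/4 - sqrt(5)/4 ≈ 0.6910 (local maximum); x = sqrt(5)/4 + 5/4 ≈ 1.8090 (local minimum)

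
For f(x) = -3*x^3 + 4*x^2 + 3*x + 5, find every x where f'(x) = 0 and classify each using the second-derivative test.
f'(x) = -9*x^2 + 8*x + 3

Solve f'(x) = 0:
  9*x^2 - 8*x - 3 = 0 has no rational roots; quadratic formula: x = (8 ± √172)/18.
  ⇒ x = 4/9 - sqrt(43)/9 ≈ -0.2842, 4/9 + sqrt(43)/9 ≈ 1.1730

f''(x) = 8 - 18*x
Second-derivative test at each critical point:
  f''(-0.2842) = 13.1149 > 0 → local minimum
  f''(1.1730) = -13.1149 < 0 → local maximum

Critical points: x = 4/9 - sqrt(43)/9 ≈ -0.2842 (local minimum); x = 4/9 + sqrt(43)/9 ≈ 1.1730 (local maximum)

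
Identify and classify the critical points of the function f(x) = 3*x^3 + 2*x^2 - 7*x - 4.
f'(x) = 9*x^2 + 4*x - 7

Solve f'(x) = 0:
  9*x^2 + 4*x - 7 = 0 has no rational roots; quadratic formula: x = (-4 ± √268)/18.
  ⇒ x = -sqrt(67)/9 - 2/9 ≈ -1.1317, -2/9 + sqrt(67)/9 ≈ 0.6873

f''(x) = 18*x + 4
Second-derivative test at each critical point:
  f''(-1.1317) = -16.3707 < 0 → local maximum
  f''(0.6873) = 16.3707 > 0 → local minimum

Critical points: x = -sqrt(67)/9 - 2/9 ≈ -1.1317 (local maximum); x = -2/9 + sqrt(67)/9 ≈ 0.6873 (local minimum)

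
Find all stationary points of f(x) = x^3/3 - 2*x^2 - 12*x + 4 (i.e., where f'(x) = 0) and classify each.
f'(x) = x^2 - 4*x - 12

Solve f'(x) = 0:
  Factor: x^2 - 4*x - 12 = (x - 6)*(x + 2) = 0.
  ⇒ x = -2, 6

f''(x) = 2*x - 4
Second-derivative test at each critical point:
  f''(-2) = -8 < 0 → local maximum
  f''(6) = 8 > 0 → local minimum

Critical points: x = -2 (local maximum); x = 6 (local minimum)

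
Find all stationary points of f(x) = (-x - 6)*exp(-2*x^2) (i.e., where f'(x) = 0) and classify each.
f'(x) = (4*x*(x + 6) - 1)*exp(-2*x^2)

Solve f'(x) = 0:
  f'(x) = (4*x^2 + 24*x - 1)·exp(-2*x^2) and exp(-2*x^2) > 0 for every x, so f'(x) = 0 ⇔ 4*x^2 + 24*x - 1 = 0.
  4*x^2 + 24*x - 1 = 0 has no rational roots; quadratic formula: x = (-24 ± √592)/8.
  ⇒ x = -sqrt(37)/2 - 3 ≈ -6.0414, -3 + sqrt(37)/2 ≈ 0.0414

f''(x) = 4*(-4*x^2*(x + 6) + 3*x + 6)*exp(-2*x^2)
Second-derivative test at each critical point:
  f''(-6.0414) = -4.832e-31 < 0 → local maximum
  f''(0.0414) = 24.2479 > 0 → local minimum

Critical points: x = -sqrt(37)/2 - 3 ≈ -6.0414 (local maximum); x = -3 + sqrt(37)/2 ≈ 0.0414 (local minimum)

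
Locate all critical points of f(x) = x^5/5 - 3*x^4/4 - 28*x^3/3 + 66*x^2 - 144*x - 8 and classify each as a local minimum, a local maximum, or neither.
f'(x) = x^4 - 3*x^3 - 28*x^2 + 132*x - 144

Solve f'(x) = 0:
  Factor: x^4 - 3*x^3 - 28*x^2 + 132*x - 144 = (x - 4)*(x - 3)*(x - 2)*(x + 6) = 0.
  ⇒ x = -6, 2, 3, 4

f''(x) = 4*x^3 - 9*x^2 - 56*x + 132
Second-derivative test at each critical point:
  f''(-6) = -720 < 0 → local maximum
  f''(2) = 16 > 0 → local minimum
  f''(3) = -9 < 0 → local maximum
  f''(4) = 20 > 0 → local minimum

Critical points: x = -6 (local maximum); x = 2 (local minimum); x = 3 (local maximum); x = 4 (local minimum)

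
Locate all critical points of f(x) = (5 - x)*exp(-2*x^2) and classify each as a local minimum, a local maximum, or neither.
f'(x) = (4*x*(x - 5) - 1)*exp(-2*x^2)

Solve f'(x) = 0:
  f'(x) = (4*x^2 - 20*x - 1)·exp(-2*x^2) and exp(-2*x^2) > 0 for every x, so f'(x) = 0 ⇔ 4*x^2 - 20*x - 1 = 0.
  4*x^2 - 20*x - 1 = 0 has no rational roots; quadratic formula: x = (20 ± √416)/8.
  ⇒ x = 5/2 - sqrt(26)/2 ≈ -0.0495, 5/2 + sqrt(26)/2 ≈ 5.0495

f''(x) = 4*(4*x^2*(5 - x) + 3*x - 5)*exp(-2*x^2)
Second-derivative test at each critical point:
  f''(-0.0495) = -20.2963 < 0 → local maximum
  f''(5.0495) = 1.454e-21 > 0 → local minimum

Critical points: x = 5/2 - sqrt(26)/2 ≈ -0.0495 (local maximum); x = 5/2 + sqrt(26)/2 ≈ 5.0495 (local minimum)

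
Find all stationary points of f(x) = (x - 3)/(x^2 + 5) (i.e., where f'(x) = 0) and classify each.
f'(x) = (x^2 - 2*x*(x - 3) + 5)/(x^2 + 5)^2

Solve f'(x) = 0:
  f'(x) = -(x^2 - 6*x - 5)/(x^2 + 5)^2; the denominator is positive wherever f is defined, so f'(x) = 0 ⇔ -x^2 + 6*x + 5 = 0.
  x^2 - 6*x - 5 = 0 has no rational roots; quadratic formula: x = (6 ± √56)/2.
  ⇒ x = 3 - sqrt(14) ≈ -0.7417, 3 + sqrt(14) ≈ 6.7417

f''(x) = 2*(4*x^2*(x - 3) + 3*(1 - x)*(x^2 + 5))/(x^2 + 5)^3
Second-derivative test at each critical point:
  f''(-0.7417) = 0.2429 > 0 → local minimum
  f''(6.7417) = -0.0029 < 0 → local maximum

Critical points: x = 3 - sqrt(14) ≈ -0.7417 (local minimum); x = 3 + sqrt(14) ≈ 6.7417 (local maximum)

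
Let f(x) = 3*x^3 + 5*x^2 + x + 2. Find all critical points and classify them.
f'(x) = 9*x^2 + 10*x + 1

Solve f'(x) = 0:
  Factor: 9*x^2 + 10*x + 1 = (x + 1)*(9*x + 1) = 0.
  ⇒ x = -1, -1/9

f''(x) = 18*x + 10
Second-derivative test at each critical point:
  f''(-1) = -8 < 0 → local maximum
  f''(-1/9) = 8 > 0 → local minimum

Critical points: x = -1 (local maximum); x = -1/9 (local minimum)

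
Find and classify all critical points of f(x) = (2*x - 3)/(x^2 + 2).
f'(x) = 2*(-x^2 + 3*x + 2)/(x^4 + 4*x^2 + 4)

Solve f'(x) = 0:
  f'(x) = -2*(x^2 - 3*x - 2)/(x^2 + 2)^2; the denominator is positive wherever f is defined, so f'(x) = 0 ⇔ -2*x^2 + 6*x + 4 = 0.
  Factor: -2*x^2 + 6*x + 4 = -2*(x^2 - 3*x - 2); x^2 - 3*x - 2 = 0 has no rational roots; quadratic formula: x = (3 ± √17)/2.
  ⇒ x = 3/2 - sqrt(17)/2 ≈ -0.5616, 3/2 + sqrt(17)/2 ≈ 3.5616

f''(x) = 2*(4*x^2*(2*x - 3) + 3*(1 - 2*x)*(x^2 + 2))/(x^2 + 2)^3
Second-derivative test at each critical point:
  f''(-0.5616) = 1.5382 > 0 → local minimum
  f''(3.5616) = -0.0382 < 0 → local maximum

Critical points: x = 3/2 - sqrt(17)/2 ≈ -0.5616 (local minimum); x = 3/2 + sqrt(17)/2 ≈ 3.5616 (local maximum)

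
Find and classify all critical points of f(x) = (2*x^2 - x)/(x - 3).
f'(x) = (2*x^2 - 12*x + 3)/(x^2 - 6*x + 9)

Solve f'(x) = 0:
  f'(x) = (2*x^2 - 12*x + 3)/(x - 3)^2; the denominator is positive wherever f is defined, so f'(x) = 0 ⇔ 2*x^2 - 12*x + 3 = 0.
  2*x^2 - 12*x + 3 = 0 has no rational roots; quadratic formula: x = (12 ± √120)/4.
  ⇒ x = 3 - sqrt(30)/2 ≈ 0.2614, sqrt(30)/2 + 3 ≈ 5.7386

f''(x) = 30/(x^3 - 9*x^2 + 27*x - 27)
Second-derivative test at each critical point:
  f''(0.2614) = -1.4606 < 0 → local maximum
  f''(5.7386) = 1.4606 > 0 → local minimum

Critical points: x = 3 - sqrt(30)/2 ≈ 0.2614 (local maximum); x = sqrt(30)/2 + 3 ≈ 5.7386 (local minimum)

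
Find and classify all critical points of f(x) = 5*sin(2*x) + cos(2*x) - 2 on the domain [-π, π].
f'(x) = -2*sin(2*x) + 10*cos(2*x)

Solve f'(x) = 0 on [-π, π]:
  f'(x) = 0 ⇔ 5*cos(2*x) = sin(2*x) ⇔ tan(2*x) = 5, i.e. 2*x = arctan(5) + nπ; keep the solutions lying in [-π, π].
  ⇒ x = -pi + atan(5)/2 ≈ -2.4549, -pi/2 + atan(5)/2 ≈ -0.8841, atan(5)/2 ≈ 0.6867, atan(5)/2 + pi/2 ≈ 2.2575

f''(x) = -20*sin(2*x) - 4*cos(2*x)
Second-derivative test at each critical point:
  f''(-2.4549) = -20.3961 < 0 → local maximum
  f''(-0.8841) = 20.3961 > 0 → local minimum
  f''(0.6867) = -20.3961 < 0 → local maximum
  f''(2.2575) = 20.3961 > 0 → local minimum

Critical points: x = -pi + atan(5)/2 ≈ -2.4549 (local maximum); x = -pi/2 + atan(5)/2 ≈ -0.8841 (local minimum); x = atan(5)/2 ≈ 0.6867 (local maximum); x = atan(5)/2 + pi/2 ≈ 2.2575 (local minimum)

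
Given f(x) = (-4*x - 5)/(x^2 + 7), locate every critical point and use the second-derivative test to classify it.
f'(x) = 2*(2*x^2 + 5*x - 14)/(x^4 + 14*x^2 + 49)

Solve f'(x) = 0:
  f'(x) = 2*(2*x^2 + 5*x - 14)/(x^2 + 7)^2; the denominator is positive wherever f is defined, so f'(x) = 0 ⇔ 4*x^2 + 10*x - 28 = 0.
  Factor: 4*x^2 + 10*x - 28 = 2*(2*x^2 + 5*x - 14); 2*x^2 + 5*x - 14 = 0 has no rational roots; quadratic formula: x = (-5 ± √137)/4.
  ⇒ x = -sqrt(137)/4 - 5/4 ≈ -4.1762, -5/4 + sqrt(137)/4 ≈ 1.6762

f''(x) = 2*(-4*x^2*(4*x + 5) + (12*x + 5)*(x^2 + 7))/(x^2 + 7)^3
Second-derivative test at each critical point:
  f''(-4.1762) = -0.0392 < 0 → local maximum
  f''(1.6762) = 0.2433 > 0 → local minimum

Critical points: x = -sqrt(137)/4 - 5/4 ≈ -4.1762 (local maximum); x = -5/4 + sqrt(137)/4 ≈ 1.6762 (local minimum)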